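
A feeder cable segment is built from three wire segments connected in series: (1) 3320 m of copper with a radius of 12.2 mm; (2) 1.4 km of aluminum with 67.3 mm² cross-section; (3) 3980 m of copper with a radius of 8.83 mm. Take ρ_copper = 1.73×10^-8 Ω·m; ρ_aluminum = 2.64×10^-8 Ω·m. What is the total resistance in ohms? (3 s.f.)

0.953 Ω

Seg 1: A = πr² = π(1.2200e-02 m)² = 4.676e-04 m²
R_1 = (1.73×10^-8)(3320)/(4.676e-04) = 0.1228 Ω
Seg 2: A = 67.3 mm² = 6.730e-05 m²
R_2 = (2.64×10^-8)(1400)/(6.730e-05) = 0.5492 Ω
Seg 3: A = πr² = π(8.8300e-03 m)² = 2.449e-04 m²
R_3 = (1.73×10^-8)(3980)/(2.449e-04) = 0.2811 Ω
R_total = R_1 + R_2 + R_3 = 0.953 Ω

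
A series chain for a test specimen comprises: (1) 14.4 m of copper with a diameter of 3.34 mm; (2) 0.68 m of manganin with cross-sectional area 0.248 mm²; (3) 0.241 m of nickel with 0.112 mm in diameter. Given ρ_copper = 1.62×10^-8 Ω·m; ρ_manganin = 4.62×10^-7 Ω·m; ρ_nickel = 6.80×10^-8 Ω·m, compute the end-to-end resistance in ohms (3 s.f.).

2.96 Ω

Seg 1: A = π(d/2)² = π(1.6700e-03 m)² = 8.762e-06 m²
R_1 = (1.62×10^-8)(14.4)/(8.762e-06) = 0.02663 Ω
Seg 2: A = 0.248 mm² = 2.480e-07 m²
R_2 = (4.62×10^-7)(0.68)/(2.480e-07) = 1.267 Ω
Seg 3: A = π(d/2)² = π(5.6000e-05 m)² = 9.852e-09 m²
R_3 = (6.80×10^-8)(0.241)/(9.852e-09) = 1.663 Ω
R_total = R_1 + R_2 + R_3 = 2.96 Ω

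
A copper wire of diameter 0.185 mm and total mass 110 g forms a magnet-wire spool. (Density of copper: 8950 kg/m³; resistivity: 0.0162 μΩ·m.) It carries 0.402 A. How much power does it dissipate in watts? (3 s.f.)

ρ = 0.0162 μΩ·m = 1.62×10^-8 Ω·m
A = π(d/2)² = π(9.2500e-05 m)² = 2.6880e-08 m²
L = m/(density·A) = 0.11/(8950×2.6880e-08) = 457.2 m
R = ρL/A = (1.62×10^-8)(457.2)/(2.6880e-08) = 275.6 Ω
P = I²R = (0.402)² × 275.6 = 44.5 W

44.5 W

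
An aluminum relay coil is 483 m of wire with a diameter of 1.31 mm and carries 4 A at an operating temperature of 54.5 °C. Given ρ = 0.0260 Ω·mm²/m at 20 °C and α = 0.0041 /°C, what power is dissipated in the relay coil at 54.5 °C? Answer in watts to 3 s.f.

ρ = 0.0260 Ω·mm²/m = 2.60×10^-8 Ω·m
A = π(d/2)² = π(6.5500e-04 m)² = 1.348e-06 m²
R₍20₎ = ρL/A = (2.60×10^-8)(483)/(1.348e-06) = 9.317 Ω
R₍54.5₎ = R₍20₎(1 + αΔT) = 9.317 × (1 + 0.0041×34.5) = 10.64 Ω
P = I²R = (4)² × 10.64 = 170 W

170 W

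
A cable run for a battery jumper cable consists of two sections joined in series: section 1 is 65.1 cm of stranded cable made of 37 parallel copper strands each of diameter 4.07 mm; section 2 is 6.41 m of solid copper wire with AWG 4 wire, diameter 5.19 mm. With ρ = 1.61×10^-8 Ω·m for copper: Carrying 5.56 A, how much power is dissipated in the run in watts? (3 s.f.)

Section 1: A_strand = π(2.0350e-03)² = 1.301e-05 m²; R₁ = ρL/(N·A_s) = (1.61×10^-8)(0.651)/(37×1.301e-05) = 2.177×10^-5 Ω
Section 2: A = π(5.19/2 mm)² = π(2.5950e-03 m)² = 2.116e-05 m²
R₂ = (1.61×10^-8)(6.41)/(2.116e-05) = 0.004878 Ω
R = R₁ + R₂ = 0.0049 Ω
P = I²R = (5.56)² × 0.0049 = 0.151 W

0.151 W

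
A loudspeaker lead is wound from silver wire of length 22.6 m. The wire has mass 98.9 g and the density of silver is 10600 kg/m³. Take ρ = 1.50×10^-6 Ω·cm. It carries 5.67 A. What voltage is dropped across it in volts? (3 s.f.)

ρ = 1.50×10^-6 Ω·cm = 1.50×10^-8 Ω·m
A = m/(density·L) = 0.0989/(10600×22.6) = 4.1284e-07 m²
R = ρL/A = (1.50×10^-8)(22.6)/(4.1284e-07) = 0.8211 Ω
V = IR = 5.67 × 0.8211 = 4.66 V

4.66 V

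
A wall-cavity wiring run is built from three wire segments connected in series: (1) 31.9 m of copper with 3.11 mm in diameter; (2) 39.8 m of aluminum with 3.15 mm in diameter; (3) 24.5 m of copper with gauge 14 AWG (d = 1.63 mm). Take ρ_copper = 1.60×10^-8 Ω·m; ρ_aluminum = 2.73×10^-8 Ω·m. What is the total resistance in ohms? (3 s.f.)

0.394 Ω

Seg 1: A = π(d/2)² = π(1.5550e-03 m)² = 7.596e-06 m²
R_1 = (1.60×10^-8)(31.9)/(7.596e-06) = 0.06719 Ω
Seg 2: A = π(d/2)² = π(1.5750e-03 m)² = 7.793e-06 m²
R_2 = (2.73×10^-8)(39.8)/(7.793e-06) = 0.1394 Ω
Seg 3: A = π(1.63/2 mm)² = π(8.1500e-04 m)² = 2.087e-06 m²
R_3 = (1.60×10^-8)(24.5)/(2.087e-06) = 0.1879 Ω
R_total = R_1 + R_2 + R_3 = 0.394 Ω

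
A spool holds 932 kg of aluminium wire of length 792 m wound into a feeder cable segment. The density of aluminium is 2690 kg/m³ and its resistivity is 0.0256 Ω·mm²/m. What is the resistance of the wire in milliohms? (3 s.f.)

ρ = 0.0256 Ω·mm²/m = 2.56×10^-8 Ω·m
A = m/(density·L) = 932/(2690×792) = 4.3746e-04 m²
R = ρL/A = (2.56×10^-8)(792)/(4.3746e-04) = 46.3 mΩ

46.3 mΩ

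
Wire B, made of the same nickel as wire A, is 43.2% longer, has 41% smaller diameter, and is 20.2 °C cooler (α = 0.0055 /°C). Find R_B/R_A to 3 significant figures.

3.66

R ∝ ρL/d² with ρ ∝ (1+αΔT), so R_B/R_A = (1 + 43.2/100) × (1 − 41/100)⁻² × (1 − 0.0055×20.2)
= 1.432 × 2.873 × 0.8889 = 3.66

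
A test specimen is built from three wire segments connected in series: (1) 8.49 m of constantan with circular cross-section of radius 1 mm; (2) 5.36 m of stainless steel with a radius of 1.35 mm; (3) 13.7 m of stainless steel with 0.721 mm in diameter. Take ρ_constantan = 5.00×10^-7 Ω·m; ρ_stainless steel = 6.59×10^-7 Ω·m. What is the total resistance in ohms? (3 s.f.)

Seg 1: A = πr² = π(1.0000e-03 m)² = 3.142e-06 m²
R_1 = (5.00×10^-7)(8.49)/(3.142e-06) = 1.351 Ω
Seg 2: A = πr² = π(1.3500e-03 m)² = 5.726e-06 m²
R_2 = (6.59×10^-7)(5.36)/(5.726e-06) = 0.6169 Ω
Seg 3: A = π(d/2)² = π(3.6050e-04 m)² = 4.083e-07 m²
R_3 = (6.59×10^-7)(13.7)/(4.083e-07) = 22.11 Ω
R_total = R_1 + R_2 + R_3 = 24.1 Ω

24.1 Ω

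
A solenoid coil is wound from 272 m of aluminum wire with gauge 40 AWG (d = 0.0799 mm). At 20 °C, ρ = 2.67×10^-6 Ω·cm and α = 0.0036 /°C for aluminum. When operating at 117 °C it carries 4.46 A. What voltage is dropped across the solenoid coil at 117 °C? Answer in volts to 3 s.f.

ρ = 2.67×10^-6 Ω·cm = 2.67×10^-8 Ω·m
A = π(0.0799/2 mm)² = π(3.9950e-05 m)² = 5.014e-09 m²
R₍20₎ = ρL/A = (2.67×10^-8)(272)/(5.014e-09) = 1448 Ω
R₍117₎ = R₍20₎(1 + αΔT) = 1448 × (1 + 0.0036×97) = 1954 Ω
V = IR = 4.46 × 1954 = 8720 V

8720 V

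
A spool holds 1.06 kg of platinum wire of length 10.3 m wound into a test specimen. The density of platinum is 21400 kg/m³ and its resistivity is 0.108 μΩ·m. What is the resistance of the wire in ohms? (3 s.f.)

0.231 Ω

ρ = 0.108 μΩ·m = 1.08×10^-7 Ω·m
A = m/(density·L) = 1.06/(21400×10.3) = 4.8090e-06 m²
R = ρL/A = (1.08×10^-7)(10.3)/(4.8090e-06) = 0.231 Ω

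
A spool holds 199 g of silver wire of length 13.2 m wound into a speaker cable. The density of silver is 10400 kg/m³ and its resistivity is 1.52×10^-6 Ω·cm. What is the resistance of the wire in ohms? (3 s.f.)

ρ = 1.52×10^-6 Ω·cm = 1.52×10^-8 Ω·m
A = m/(density·L) = 0.199/(10400×13.2) = 1.4496e-06 m²
R = ρL/A = (1.52×10^-8)(13.2)/(1.4496e-06) = 0.138 Ω

0.138 Ω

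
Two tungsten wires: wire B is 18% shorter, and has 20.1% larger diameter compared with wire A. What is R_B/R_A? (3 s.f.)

0.568

R ∝ L/d², so R_B/R_A = (1 − 18/100) × (1 + 20.1/100)⁻²
= 0.82 × 0.6933 = 0.568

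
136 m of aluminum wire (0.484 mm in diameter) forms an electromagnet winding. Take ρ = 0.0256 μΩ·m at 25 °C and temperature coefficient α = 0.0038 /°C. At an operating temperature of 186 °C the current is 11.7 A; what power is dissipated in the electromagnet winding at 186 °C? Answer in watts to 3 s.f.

ρ = 0.0256 μΩ·m = 2.56×10^-8 Ω·m
A = π(d/2)² = π(2.4200e-04 m)² = 1.840e-07 m²
R₍25₎ = ρL/A = (2.56×10^-8)(136)/(1.840e-07) = 18.92 Ω
R₍186₎ = R₍25₎(1 + αΔT) = 18.92 × (1 + 0.0038×161) = 30.5 Ω
P = I²R = (11.7)² × 30.5 = 4180 W

4180 W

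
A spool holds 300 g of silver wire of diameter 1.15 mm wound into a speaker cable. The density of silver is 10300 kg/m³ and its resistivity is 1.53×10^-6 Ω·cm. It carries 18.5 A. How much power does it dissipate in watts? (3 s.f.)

ρ = 1.53×10^-6 Ω·cm = 1.53×10^-8 Ω·m
A = π(d/2)² = π(5.7500e-04 m)² = 1.0387e-06 m²
L = m/(density·A) = 0.3/(10300×1.0387e-06) = 28.04 m
R = ρL/A = (1.53×10^-8)(28.04)/(1.0387e-06) = 0.4131 Ω
P = I²R = (18.5)² × 0.4131 = 141 W

141 W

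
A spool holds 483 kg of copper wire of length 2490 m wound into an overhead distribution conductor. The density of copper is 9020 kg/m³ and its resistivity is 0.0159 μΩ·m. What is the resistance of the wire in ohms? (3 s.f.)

1.84 Ω

ρ = 0.0159 μΩ·m = 1.59×10^-8 Ω·m
A = m/(density·L) = 483/(9020×2490) = 2.1505e-05 m²
R = ρL/A = (1.59×10^-8)(2490)/(2.1505e-05) = 1.84 Ω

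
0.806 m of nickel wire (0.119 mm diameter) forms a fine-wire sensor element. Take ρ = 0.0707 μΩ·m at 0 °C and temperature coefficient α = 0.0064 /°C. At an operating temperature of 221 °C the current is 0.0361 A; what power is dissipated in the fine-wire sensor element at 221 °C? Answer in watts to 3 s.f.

0.0161 W

ρ = 0.0707 μΩ·m = 7.07×10^-8 Ω·m
A = π(d/2)² = π(5.9500e-05 m)² = 1.112e-08 m²
R₍0₎ = ρL/A = (7.07×10^-8)(0.806)/(1.112e-08) = 5.124 Ω
R₍221₎ = R₍0₎(1 + αΔT) = 5.124 × (1 + 0.0064×221) = 12.37 Ω
P = I²R = (0.0361)² × 12.37 = 0.0161 W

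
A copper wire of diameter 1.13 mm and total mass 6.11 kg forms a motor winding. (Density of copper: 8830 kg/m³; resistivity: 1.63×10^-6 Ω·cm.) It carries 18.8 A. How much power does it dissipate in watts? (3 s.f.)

ρ = 1.63×10^-6 Ω·cm = 1.63×10^-8 Ω·m
A = π(d/2)² = π(5.6500e-04 m)² = 1.0029e-06 m²
L = m/(density·A) = 6.11/(8830×1.0029e-06) = 690 m
R = ρL/A = (1.63×10^-8)(690)/(1.0029e-06) = 11.21 Ω
P = I²R = (18.8)² × 11.21 = 3960 W

3960 W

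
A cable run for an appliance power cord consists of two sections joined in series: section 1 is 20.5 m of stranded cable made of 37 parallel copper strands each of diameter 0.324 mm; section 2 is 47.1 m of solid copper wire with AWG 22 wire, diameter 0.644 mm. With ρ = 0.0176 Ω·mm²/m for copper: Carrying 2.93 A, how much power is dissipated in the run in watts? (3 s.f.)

ρ = 0.0176 Ω·mm²/m = 1.76×10^-8 Ω·m
Section 1: A_strand = π(1.6200e-04)² = 8.245e-08 m²; R₁ = ρL/(N·A_s) = (1.76×10^-8)(20.5)/(37×8.245e-08) = 0.1183 Ω
Section 2: A = π(0.644/2 mm)² = π(3.2200e-04 m)² = 3.257e-07 m²
R₂ = (1.76×10^-8)(47.1)/(3.257e-07) = 2.545 Ω
R = R₁ + R₂ = 2.663 Ω
P = I²R = (2.93)² × 2.663 = 22.9 W

22.9 W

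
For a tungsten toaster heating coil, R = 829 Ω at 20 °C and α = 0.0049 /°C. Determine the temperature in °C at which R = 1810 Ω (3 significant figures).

262 °C

R = R₀(1 + α(T − T₀)) ⇒ T = T₀ + (R/R₀ − 1)/α
T = 20 + (1810/829 − 1)/0.0049 = 20 + (1.183)/0.0049 = 262 °C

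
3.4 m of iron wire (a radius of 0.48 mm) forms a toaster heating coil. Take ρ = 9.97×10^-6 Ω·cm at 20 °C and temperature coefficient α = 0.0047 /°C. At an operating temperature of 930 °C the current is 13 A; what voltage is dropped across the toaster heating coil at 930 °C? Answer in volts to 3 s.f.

ρ = 9.97×10^-6 Ω·cm = 9.97×10^-8 Ω·m
A = πr² = π(4.8000e-04 m)² = 7.238e-07 m²
R₍20₎ = ρL/A = (9.97×10^-8)(3.4)/(7.238e-07) = 0.4683 Ω
R₍930₎ = R₍20₎(1 + αΔT) = 0.4683 × (1 + 0.0047×910) = 2.471 Ω
V = IR = 13 × 2.471 = 32.1 V

32.1 V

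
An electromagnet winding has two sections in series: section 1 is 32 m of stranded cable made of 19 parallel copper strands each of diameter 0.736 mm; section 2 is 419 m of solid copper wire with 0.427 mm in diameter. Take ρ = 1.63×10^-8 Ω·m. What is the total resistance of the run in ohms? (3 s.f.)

Section 1: A_strand = π(3.6800e-04)² = 4.254e-07 m²; R₁ = ρL/(N·A_s) = (1.63×10^-8)(32)/(19×4.254e-07) = 0.06453 Ω
Section 2: A = π(d/2)² = π(2.1350e-04 m)² = 1.432e-07 m²
R₂ = (1.63×10^-8)(419)/(1.432e-07) = 47.69 Ω
R = R₁ + R₂ = 47.8 Ω

47.8 Ω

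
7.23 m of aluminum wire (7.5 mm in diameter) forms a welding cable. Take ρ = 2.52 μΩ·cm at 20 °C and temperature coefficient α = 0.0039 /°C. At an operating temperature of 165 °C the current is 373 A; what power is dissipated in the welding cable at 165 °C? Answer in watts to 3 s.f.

898 W

ρ = 2.52 μΩ·cm = 2.52×10^-8 Ω·m
A = π(d/2)² = π(3.7500e-03 m)² = 4.418e-05 m²
R₍20₎ = ρL/A = (2.52×10^-8)(7.23)/(4.418e-05) = 0.004124 Ω
R₍165₎ = R₍20₎(1 + αΔT) = 0.004124 × (1 + 0.0039×145) = 0.006456 Ω
P = I²R = (373)² × 0.006456 = 898 W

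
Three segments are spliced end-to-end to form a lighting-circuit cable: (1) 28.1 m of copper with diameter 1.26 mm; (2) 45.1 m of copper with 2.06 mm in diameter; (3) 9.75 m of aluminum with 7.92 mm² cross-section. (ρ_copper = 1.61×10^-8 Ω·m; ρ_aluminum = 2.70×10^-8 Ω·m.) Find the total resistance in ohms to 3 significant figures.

0.614 Ω

Seg 1: A = π(d/2)² = π(6.3000e-04 m)² = 1.247e-06 m²
R_1 = (1.61×10^-8)(28.1)/(1.247e-06) = 0.3628 Ω
Seg 2: A = π(d/2)² = π(1.0300e-03 m)² = 3.333e-06 m²
R_2 = (1.61×10^-8)(45.1)/(3.333e-06) = 0.2179 Ω
Seg 3: A = 7.92 mm² = 7.920e-06 m²
R_3 = (2.70×10^-8)(9.75)/(7.920e-06) = 0.03324 Ω
R_total = R_1 + R_2 + R_3 = 0.614 Ω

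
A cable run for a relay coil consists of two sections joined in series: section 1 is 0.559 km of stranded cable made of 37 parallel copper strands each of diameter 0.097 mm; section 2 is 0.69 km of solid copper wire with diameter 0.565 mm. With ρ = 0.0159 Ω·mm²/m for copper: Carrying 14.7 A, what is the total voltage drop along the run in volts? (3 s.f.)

ρ = 0.0159 Ω·mm²/m = 1.59×10^-8 Ω·m
Section 1: A_strand = π(4.8500e-05)² = 7.390e-09 m²; R₁ = ρL/(N·A_s) = (1.59×10^-8)(559)/(37×7.390e-09) = 32.51 Ω
Section 2: A = π(d/2)² = π(2.8250e-04 m)² = 2.507e-07 m²
R₂ = (1.59×10^-8)(690)/(2.507e-07) = 43.76 Ω
R = R₁ + R₂ = 76.26 Ω
V = IR = 14.7 × 76.26 = 1120 V

1120 V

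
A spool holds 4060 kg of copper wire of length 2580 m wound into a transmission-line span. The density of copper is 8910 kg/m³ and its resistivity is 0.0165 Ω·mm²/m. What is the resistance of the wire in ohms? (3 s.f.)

0.241 Ω

ρ = 0.0165 Ω·mm²/m = 1.65×10^-8 Ω·m
A = m/(density·L) = 4060/(8910×2580) = 1.7662e-04 m²
R = ρL/A = (1.65×10^-8)(2580)/(1.7662e-04) = 0.241 Ω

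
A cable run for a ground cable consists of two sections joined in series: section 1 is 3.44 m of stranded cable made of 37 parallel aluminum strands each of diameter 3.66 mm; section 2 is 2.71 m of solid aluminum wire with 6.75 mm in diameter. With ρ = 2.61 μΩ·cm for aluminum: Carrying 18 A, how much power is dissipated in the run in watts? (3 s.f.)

0.715 W

ρ = 2.61 μΩ·cm = 2.61×10^-8 Ω·m
Section 1: A_strand = π(1.8300e-03)² = 1.052e-05 m²; R₁ = ρL/(N·A_s) = (2.61×10^-8)(3.44)/(37×1.052e-05) = 2.306×10^-4 Ω
Section 2: A = π(d/2)² = π(3.3750e-03 m)² = 3.578e-05 m²
R₂ = (2.61×10^-8)(2.71)/(3.578e-05) = 0.001977 Ω
R = R₁ + R₂ = 0.002207 Ω
P = I²R = (18)² × 0.002207 = 0.715 W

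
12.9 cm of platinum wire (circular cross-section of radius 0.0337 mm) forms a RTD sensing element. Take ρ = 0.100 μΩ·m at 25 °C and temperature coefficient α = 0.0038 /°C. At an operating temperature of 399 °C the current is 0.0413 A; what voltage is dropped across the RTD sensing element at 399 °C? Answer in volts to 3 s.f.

0.362 V

ρ = 0.100 μΩ·m = 1.00×10^-7 Ω·m
A = πr² = π(3.3700e-05 m)² = 3.568e-09 m²
R₍25₎ = ρL/A = (1.00×10^-7)(0.129)/(3.568e-09) = 3.616 Ω
R₍399₎ = R₍25₎(1 + αΔT) = 3.616 × (1 + 0.0038×374) = 8.754 Ω
V = IR = 0.0413 × 8.754 = 0.362 V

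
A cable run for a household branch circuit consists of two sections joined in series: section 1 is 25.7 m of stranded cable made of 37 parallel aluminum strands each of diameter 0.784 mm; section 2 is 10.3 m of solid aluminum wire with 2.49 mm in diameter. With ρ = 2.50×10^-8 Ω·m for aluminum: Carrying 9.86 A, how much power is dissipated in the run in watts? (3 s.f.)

Section 1: A_strand = π(3.9200e-04)² = 4.827e-07 m²; R₁ = ρL/(N·A_s) = (2.50×10^-8)(25.7)/(37×4.827e-07) = 0.03597 Ω
Section 2: A = π(d/2)² = π(1.2450e-03 m)² = 4.870e-06 m²
R₂ = (2.50×10^-8)(10.3)/(4.870e-06) = 0.05288 Ω
R = R₁ + R₂ = 0.08885 Ω
P = I²R = (9.86)² × 0.08885 = 8.64 W

8.64 W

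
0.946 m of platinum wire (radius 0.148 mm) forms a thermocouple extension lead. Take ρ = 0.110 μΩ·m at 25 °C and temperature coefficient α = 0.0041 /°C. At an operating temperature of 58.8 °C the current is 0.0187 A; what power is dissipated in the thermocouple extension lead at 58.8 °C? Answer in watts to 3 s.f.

6.02×10^-4 W

ρ = 0.110 μΩ·m = 1.10×10^-7 Ω·m
A = πr² = π(1.4800e-04 m)² = 6.881e-08 m²
R₍25₎ = ρL/A = (1.10×10^-7)(0.946)/(6.881e-08) = 1.512 Ω
R₍58.8₎ = R₍25₎(1 + αΔT) = 1.512 × (1 + 0.0041×33.8) = 1.722 Ω
P = I²R = (0.0187)² × 1.722 = 6.02×10^-4 W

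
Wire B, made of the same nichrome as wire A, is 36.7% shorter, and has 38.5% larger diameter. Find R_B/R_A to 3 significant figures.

0.330

R ∝ L/d², so R_B/R_A = (1 − 36.7/100) × (1 + 38.5/100)⁻²
= 0.633 × 0.5213 = 0.330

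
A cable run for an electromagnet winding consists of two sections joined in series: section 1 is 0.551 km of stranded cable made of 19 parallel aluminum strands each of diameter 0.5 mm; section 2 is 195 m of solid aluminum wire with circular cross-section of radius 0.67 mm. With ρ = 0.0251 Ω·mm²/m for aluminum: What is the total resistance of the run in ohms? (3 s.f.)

7.18 Ω

ρ = 0.0251 Ω·mm²/m = 2.51×10^-8 Ω·m
Section 1: A_strand = π(2.5000e-04)² = 1.963e-07 m²; R₁ = ρL/(N·A_s) = (2.51×10^-8)(551)/(19×1.963e-07) = 3.707 Ω
Section 2: A = πr² = π(6.7000e-04 m)² = 1.410e-06 m²
R₂ = (2.51×10^-8)(195)/(1.410e-06) = 3.471 Ω
R = R₁ + R₂ = 7.18 Ω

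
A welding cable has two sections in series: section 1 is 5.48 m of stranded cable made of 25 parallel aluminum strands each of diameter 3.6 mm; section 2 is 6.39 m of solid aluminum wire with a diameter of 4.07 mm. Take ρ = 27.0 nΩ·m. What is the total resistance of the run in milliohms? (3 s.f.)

13.8 mΩ

ρ = 27.0 nΩ·m = 2.70×10^-8 Ω·m
Section 1: A_strand = π(1.8000e-03)² = 1.018e-05 m²; R₁ = ρL/(N·A_s) = (2.70×10^-8)(5.48)/(25×1.018e-05) = 5.814×10^-4 Ω
Section 2: A = π(d/2)² = π(2.0350e-03 m)² = 1.301e-05 m²
R₂ = (2.70×10^-8)(6.39)/(1.301e-05) = 0.01326 Ω
R = R₁ + R₂ = 13.8 mΩ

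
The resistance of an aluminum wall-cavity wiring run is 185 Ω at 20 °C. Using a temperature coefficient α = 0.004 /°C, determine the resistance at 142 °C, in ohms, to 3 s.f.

ΔT = 142 − 20 = 122 °C
R = R₀(1 + αΔT) = 185 × (1 + 0.004×122) = 185 × 1.488 = 275 Ω

275 Ω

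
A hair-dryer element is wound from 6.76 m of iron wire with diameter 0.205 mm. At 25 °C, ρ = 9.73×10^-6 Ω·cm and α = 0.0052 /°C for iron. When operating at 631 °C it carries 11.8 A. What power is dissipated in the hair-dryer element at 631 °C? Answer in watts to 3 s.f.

11500 W

ρ = 9.73×10^-6 Ω·cm = 9.73×10^-8 Ω·m
A = π(d/2)² = π(1.0250e-04 m)² = 3.301e-08 m²
R₍25₎ = ρL/A = (9.73×10^-8)(6.76)/(3.301e-08) = 19.93 Ω
R₍631₎ = R₍25₎(1 + αΔT) = 19.93 × (1 + 0.0052×606) = 82.72 Ω
P = I²R = (11.8)² × 82.72 = 11500 W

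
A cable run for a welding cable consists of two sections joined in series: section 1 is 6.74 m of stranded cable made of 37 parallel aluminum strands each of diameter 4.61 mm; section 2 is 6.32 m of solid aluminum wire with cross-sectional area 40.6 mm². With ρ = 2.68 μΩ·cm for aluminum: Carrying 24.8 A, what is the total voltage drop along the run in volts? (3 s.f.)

0.111 V

ρ = 2.68 μΩ·cm = 2.68×10^-8 Ω·m
Section 1: A_strand = π(2.3050e-03)² = 1.669e-05 m²; R₁ = ρL/(N·A_s) = (2.68×10^-8)(6.74)/(37×1.669e-05) = 2.925×10^-4 Ω
Section 2: A = 40.6 mm² = 4.060e-05 m²
R₂ = (2.68×10^-8)(6.32)/(4.060e-05) = 0.004172 Ω
R = R₁ + R₂ = 0.004464 Ω
V = IR = 24.8 × 0.004464 = 0.111 V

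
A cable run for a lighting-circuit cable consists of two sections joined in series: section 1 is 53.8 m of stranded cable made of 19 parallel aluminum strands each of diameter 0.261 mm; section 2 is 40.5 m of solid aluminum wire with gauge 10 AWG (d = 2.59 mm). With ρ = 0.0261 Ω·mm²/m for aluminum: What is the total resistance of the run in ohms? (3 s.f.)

ρ = 0.0261 Ω·mm²/m = 2.61×10^-8 Ω·m
Section 1: A_strand = π(1.3050e-04)² = 5.350e-08 m²; R₁ = ρL/(N·A_s) = (2.61×10^-8)(53.8)/(19×5.350e-08) = 1.381 Ω
Section 2: A = π(2.59/2 mm)² = π(1.2950e-03 m)² = 5.269e-06 m²
R₂ = (2.61×10^-8)(40.5)/(5.269e-06) = 0.2006 Ω
R = R₁ + R₂ = 1.58 Ω

1.58 Ω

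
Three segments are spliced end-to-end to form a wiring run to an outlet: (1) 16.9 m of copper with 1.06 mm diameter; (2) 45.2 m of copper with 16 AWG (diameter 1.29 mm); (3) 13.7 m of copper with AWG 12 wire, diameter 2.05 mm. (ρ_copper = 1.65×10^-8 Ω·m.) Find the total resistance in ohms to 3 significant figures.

Seg 1: A = π(d/2)² = π(5.3000e-04 m)² = 8.825e-07 m²
R_1 = (1.65×10^-8)(16.9)/(8.825e-07) = 0.316 Ω
Seg 2: A = π(1.29/2 mm)² = π(6.4500e-04 m)² = 1.307e-06 m²
R_2 = (1.65×10^-8)(45.2)/(1.307e-06) = 0.5706 Ω
Seg 3: A = π(2.05/2 mm)² = π(1.0250e-03 m)² = 3.301e-06 m²
R_3 = (1.65×10^-8)(13.7)/(3.301e-06) = 0.06849 Ω
R_total = R_1 + R_2 + R_3 = 0.955 Ω

0.955 Ω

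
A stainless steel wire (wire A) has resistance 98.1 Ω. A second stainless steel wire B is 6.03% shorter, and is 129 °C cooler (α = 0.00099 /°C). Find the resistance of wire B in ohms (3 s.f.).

R ∝ ρL/d² with ρ ∝ (1+αΔT), so R_B/R_A = (1 − 6.03/100) × (1 − 0.00099×129)
= 0.9397 × 0.8723 = 0.8197
R_B = 0.8197 × 98.1 = 80.4 Ω

80.4 Ω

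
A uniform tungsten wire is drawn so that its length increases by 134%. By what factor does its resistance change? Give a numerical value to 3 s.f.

k = 1 + 134/100 = 2.34; volume constant ⇒ A' = A/k, so R' = k²R.
Factor = 5.48

5.48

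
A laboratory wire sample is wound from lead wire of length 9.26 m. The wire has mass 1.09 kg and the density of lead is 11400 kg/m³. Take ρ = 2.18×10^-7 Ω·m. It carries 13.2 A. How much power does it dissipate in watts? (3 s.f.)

34.1 W

A = m/(density·L) = 1.09/(11400×9.26) = 1.0325e-05 m²
R = ρL/A = (2.18×10^-7)(9.26)/(1.0325e-05) = 0.1955 Ω
P = I²R = (13.2)² × 0.1955 = 34.1 W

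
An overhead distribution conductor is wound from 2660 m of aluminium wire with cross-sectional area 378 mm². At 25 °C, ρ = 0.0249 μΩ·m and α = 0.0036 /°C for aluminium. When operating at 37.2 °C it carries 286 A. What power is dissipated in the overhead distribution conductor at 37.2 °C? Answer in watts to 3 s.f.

15000 W

ρ = 0.0249 μΩ·m = 2.49×10^-8 Ω·m
A = 378 mm² = 3.780e-04 m²
R₍25₎ = ρL/A = (2.49×10^-8)(2660)/(3.780e-04) = 0.1752 Ω
R₍37.2₎ = R₍25₎(1 + αΔT) = 0.1752 × (1 + 0.0036×12.2) = 0.1829 Ω
P = I²R = (286)² × 0.1829 = 15000 W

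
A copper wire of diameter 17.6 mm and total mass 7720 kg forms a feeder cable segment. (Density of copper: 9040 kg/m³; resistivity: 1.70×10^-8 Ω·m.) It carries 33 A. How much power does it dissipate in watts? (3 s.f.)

A = π(d/2)² = π(8.8000e-03 m)² = 2.4328e-04 m²
L = m/(density·A) = 7720/(9040×2.4328e-04) = 3510 m
R = ρL/A = (1.70×10^-8)(3510)/(2.4328e-04) = 0.2453 Ω
P = I²R = (33)² × 0.2453 = 267 W

267 W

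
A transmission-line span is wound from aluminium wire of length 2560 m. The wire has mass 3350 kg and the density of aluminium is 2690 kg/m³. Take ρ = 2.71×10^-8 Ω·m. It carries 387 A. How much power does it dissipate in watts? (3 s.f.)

A = m/(density·L) = 3350/(2690×2560) = 4.8647e-04 m²
R = ρL/A = (2.71×10^-8)(2560)/(4.8647e-04) = 0.1426 Ω
P = I²R = (387)² × 0.1426 = 21400 W

21400 W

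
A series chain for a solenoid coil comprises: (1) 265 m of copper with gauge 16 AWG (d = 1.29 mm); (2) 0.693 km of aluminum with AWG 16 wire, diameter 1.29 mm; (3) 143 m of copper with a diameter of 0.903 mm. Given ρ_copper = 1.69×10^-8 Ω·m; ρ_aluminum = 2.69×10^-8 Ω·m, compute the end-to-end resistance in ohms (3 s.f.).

Seg 1: A = π(1.29/2 mm)² = π(6.4500e-04 m)² = 1.307e-06 m²
R_1 = (1.69×10^-8)(265)/(1.307e-06) = 3.427 Ω
Seg 2: A = π(1.29/2 mm)² = π(6.4500e-04 m)² = 1.307e-06 m²
R_2 = (2.69×10^-8)(693)/(1.307e-06) = 14.26 Ω
Seg 3: A = π(d/2)² = π(4.5150e-04 m)² = 6.404e-07 m²
R_3 = (1.69×10^-8)(143)/(6.404e-07) = 3.774 Ω
R_total = R_1 + R_2 + R_3 = 21.5 Ω

21.5 Ω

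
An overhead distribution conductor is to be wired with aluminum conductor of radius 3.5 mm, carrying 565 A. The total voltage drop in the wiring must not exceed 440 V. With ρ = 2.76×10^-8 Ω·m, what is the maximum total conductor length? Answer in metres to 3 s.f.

1090 m

A = πr² = π(3.5000e-03 m)² = 3.848e-05 m²
L_max = V_max·A/(1·ρI) = (440)(3.848e-05)/(2.76×10^-8×565) = 1090 m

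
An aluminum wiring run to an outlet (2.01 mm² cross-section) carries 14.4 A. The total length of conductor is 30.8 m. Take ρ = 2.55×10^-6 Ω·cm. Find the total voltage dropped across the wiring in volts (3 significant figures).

5.63 V

ρ = 2.55×10^-6 Ω·cm = 2.55×10^-8 Ω·m
A = 2.01 mm² = 2.010e-06 m²
R = ρL/A = (2.55×10^-8)(30.8)/(2.010e-06) = 0.3907 Ω
V = IR = 14.4 × 0.3907 = 5.63 V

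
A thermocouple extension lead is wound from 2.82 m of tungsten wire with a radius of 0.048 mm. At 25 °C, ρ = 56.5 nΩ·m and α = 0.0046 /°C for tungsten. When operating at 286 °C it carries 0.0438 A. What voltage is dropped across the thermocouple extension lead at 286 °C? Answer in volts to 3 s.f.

ρ = 56.5 nΩ·m = 5.65×10^-8 Ω·m
A = πr² = π(4.8000e-05 m)² = 7.238e-09 m²
R₍25₎ = ρL/A = (5.65×10^-8)(2.82)/(7.238e-09) = 22.01 Ω
R₍286₎ = R₍25₎(1 + αΔT) = 22.01 × (1 + 0.0046×261) = 48.44 Ω
V = IR = 0.0438 × 48.44 = 2.12 V

2.12 V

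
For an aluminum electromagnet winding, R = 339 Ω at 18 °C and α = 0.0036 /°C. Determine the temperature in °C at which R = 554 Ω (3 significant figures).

R = R₀(1 + α(T − T₀)) ⇒ T = T₀ + (R/R₀ − 1)/α
T = 18 + (554/339 − 1)/0.0036 = 18 + (0.6342)/0.0036 = 194 °C

194 °C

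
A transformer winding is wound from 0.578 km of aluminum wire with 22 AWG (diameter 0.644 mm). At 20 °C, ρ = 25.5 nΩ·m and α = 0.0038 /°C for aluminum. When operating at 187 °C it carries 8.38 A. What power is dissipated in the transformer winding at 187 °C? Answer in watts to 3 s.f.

ρ = 25.5 nΩ·m = 2.55×10^-8 Ω·m
A = π(0.644/2 mm)² = π(3.2200e-04 m)² = 3.257e-07 m²
R₍20₎ = ρL/A = (2.55×10^-8)(578)/(3.257e-07) = 45.25 Ω
R₍187₎ = R₍20₎(1 + αΔT) = 45.25 × (1 + 0.0038×167) = 73.96 Ω
P = I²R = (8.38)² × 73.96 = 5190 W

5190 W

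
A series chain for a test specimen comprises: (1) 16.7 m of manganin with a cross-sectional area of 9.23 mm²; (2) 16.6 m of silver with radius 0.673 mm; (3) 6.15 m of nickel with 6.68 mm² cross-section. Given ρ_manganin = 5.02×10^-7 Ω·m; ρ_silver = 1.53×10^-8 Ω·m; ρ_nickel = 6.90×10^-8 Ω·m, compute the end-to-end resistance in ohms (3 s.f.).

Seg 1: A = 9.23 mm² = 9.230e-06 m²
R_1 = (5.02×10^-7)(16.7)/(9.230e-06) = 0.9083 Ω
Seg 2: A = πr² = π(6.7300e-04 m)² = 1.423e-06 m²
R_2 = (1.53×10^-8)(16.6)/(1.423e-06) = 0.1785 Ω
Seg 3: A = 6.68 mm² = 6.680e-06 m²
R_3 = (6.90×10^-8)(6.15)/(6.680e-06) = 0.06353 Ω
R_total = R_1 + R_2 + R_3 = 1.15 Ω

1.15 Ω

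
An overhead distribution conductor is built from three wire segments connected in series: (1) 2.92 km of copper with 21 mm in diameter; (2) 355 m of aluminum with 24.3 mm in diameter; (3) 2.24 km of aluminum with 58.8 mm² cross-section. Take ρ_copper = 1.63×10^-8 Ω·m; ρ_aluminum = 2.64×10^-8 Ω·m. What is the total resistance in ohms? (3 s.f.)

1.16 Ω

Seg 1: A = π(d/2)² = π(1.0500e-02 m)² = 3.464e-04 m²
R_1 = (1.63×10^-8)(2920)/(3.464e-04) = 0.1374 Ω
Seg 2: A = π(d/2)² = π(1.2150e-02 m)² = 4.638e-04 m²
R_2 = (2.64×10^-8)(355)/(4.638e-04) = 0.02021 Ω
Seg 3: A = 58.8 mm² = 5.880e-05 m²
R_3 = (2.64×10^-8)(2240)/(5.880e-05) = 1.006 Ω
R_total = R_1 + R_2 + R_3 = 1.16 Ω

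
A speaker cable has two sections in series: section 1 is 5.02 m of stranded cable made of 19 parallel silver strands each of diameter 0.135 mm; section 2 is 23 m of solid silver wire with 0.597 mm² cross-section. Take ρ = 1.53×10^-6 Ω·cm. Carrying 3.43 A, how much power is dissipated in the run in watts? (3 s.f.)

10.3 W

ρ = 1.53×10^-6 Ω·cm = 1.53×10^-8 Ω·m
Section 1: A_strand = π(6.7500e-05)² = 1.431e-08 m²; R₁ = ρL/(N·A_s) = (1.53×10^-8)(5.02)/(19×1.431e-08) = 0.2824 Ω
Section 2: A = 0.597 mm² = 5.970e-07 m²
R₂ = (1.53×10^-8)(23)/(5.970e-07) = 0.5894 Ω
R = R₁ + R₂ = 0.8719 Ω
P = I²R = (3.43)² × 0.8719 = 10.3 W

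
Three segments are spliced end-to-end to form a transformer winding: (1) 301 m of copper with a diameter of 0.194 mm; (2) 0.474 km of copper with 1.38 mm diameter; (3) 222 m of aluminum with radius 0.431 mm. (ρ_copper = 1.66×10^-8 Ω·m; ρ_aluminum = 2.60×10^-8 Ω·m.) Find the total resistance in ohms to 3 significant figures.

184 Ω

Seg 1: A = π(d/2)² = π(9.7000e-05 m)² = 2.956e-08 m²
R_1 = (1.66×10^-8)(301)/(2.956e-08) = 169 Ω
Seg 2: A = π(d/2)² = π(6.9000e-04 m)² = 1.496e-06 m²
R_2 = (1.66×10^-8)(474)/(1.496e-06) = 5.261 Ω
Seg 3: A = πr² = π(4.3100e-04 m)² = 5.836e-07 m²
R_3 = (2.60×10^-8)(222)/(5.836e-07) = 9.891 Ω
R_total = R_1 + R_2 + R_3 = 184 Ω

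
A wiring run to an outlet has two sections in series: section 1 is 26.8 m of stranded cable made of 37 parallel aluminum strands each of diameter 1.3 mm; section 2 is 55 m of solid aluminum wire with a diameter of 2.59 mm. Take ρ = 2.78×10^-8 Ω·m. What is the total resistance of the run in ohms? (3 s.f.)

Section 1: A_strand = π(6.5000e-04)² = 1.327e-06 m²; R₁ = ρL/(N·A_s) = (2.78×10^-8)(26.8)/(37×1.327e-06) = 0.01517 Ω
Section 2: A = π(d/2)² = π(1.2950e-03 m)² = 5.269e-06 m²
R₂ = (2.78×10^-8)(55)/(5.269e-06) = 0.2902 Ω
R = R₁ + R₂ = 0.305 Ω

0.305 Ω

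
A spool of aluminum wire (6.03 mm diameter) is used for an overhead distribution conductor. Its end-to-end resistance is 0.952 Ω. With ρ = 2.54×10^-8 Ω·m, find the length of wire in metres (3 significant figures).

1070 m

A = π(d/2)² = π(3.0150e-03 m)² = 2.856e-05 m²
L = RA/ρ = (0.952)(2.856e-05)/(2.54×10^-8) = 1070 m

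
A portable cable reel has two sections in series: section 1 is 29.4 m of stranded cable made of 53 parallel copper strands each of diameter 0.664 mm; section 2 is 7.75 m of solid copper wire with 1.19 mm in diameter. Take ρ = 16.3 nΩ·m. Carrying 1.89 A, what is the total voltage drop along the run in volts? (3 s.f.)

ρ = 16.3 nΩ·m = 1.63×10^-8 Ω·m
Section 1: A_strand = π(3.3200e-04)² = 3.463e-07 m²; R₁ = ρL/(N·A_s) = (1.63×10^-8)(29.4)/(53×3.463e-07) = 0.02611 Ω
Section 2: A = π(d/2)² = π(5.9500e-04 m)² = 1.112e-06 m²
R₂ = (1.63×10^-8)(7.75)/(1.112e-06) = 0.1136 Ω
R = R₁ + R₂ = 0.1397 Ω
V = IR = 1.89 × 0.1397 = 0.264 V

0.264 V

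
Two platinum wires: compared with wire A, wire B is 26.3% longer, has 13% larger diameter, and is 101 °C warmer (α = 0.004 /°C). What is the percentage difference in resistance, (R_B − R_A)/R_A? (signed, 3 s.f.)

R ∝ ρL/d² with ρ ∝ (1+αΔT), so R_B/R_A = (1 + 26.3/100) × (1 + 13/100)⁻² × (1 + 0.004×101)
= 1.263 × 0.7832 × 1.404 = 1.389
(R_B − R_A)/R_A = 1.389 − 1 = 38.9%

38.9%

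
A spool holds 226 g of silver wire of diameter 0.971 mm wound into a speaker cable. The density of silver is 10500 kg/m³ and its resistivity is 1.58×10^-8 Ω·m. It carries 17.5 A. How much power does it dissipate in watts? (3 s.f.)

A = π(d/2)² = π(4.8550e-04 m)² = 7.4051e-07 m²
L = m/(density·A) = 0.226/(10500×7.4051e-07) = 29.07 m
R = ρL/A = (1.58×10^-8)(29.07)/(7.4051e-07) = 0.6202 Ω
P = I²R = (17.5)² × 0.6202 = 190 W

190 W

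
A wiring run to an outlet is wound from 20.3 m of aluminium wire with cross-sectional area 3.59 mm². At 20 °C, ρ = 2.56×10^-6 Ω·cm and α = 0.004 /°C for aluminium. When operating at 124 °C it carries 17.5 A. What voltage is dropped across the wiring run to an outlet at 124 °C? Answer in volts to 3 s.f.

3.59 V

ρ = 2.56×10^-6 Ω·cm = 2.56×10^-8 Ω·m
A = 3.59 mm² = 3.590e-06 m²
R₍20₎ = ρL/A = (2.56×10^-8)(20.3)/(3.590e-06) = 0.1448 Ω
R₍124₎ = R₍20₎(1 + αΔT) = 0.1448 × (1 + 0.004×104) = 0.205 Ω
V = IR = 17.5 × 0.205 = 3.59 V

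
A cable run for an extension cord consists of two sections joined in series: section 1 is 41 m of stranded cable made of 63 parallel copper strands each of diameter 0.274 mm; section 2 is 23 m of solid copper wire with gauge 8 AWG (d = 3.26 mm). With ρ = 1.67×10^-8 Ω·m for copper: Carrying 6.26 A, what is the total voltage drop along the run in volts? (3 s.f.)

Section 1: A_strand = π(1.3700e-04)² = 5.896e-08 m²; R₁ = ρL/(N·A_s) = (1.67×10^-8)(41)/(63×5.896e-08) = 0.1843 Ω
Section 2: A = π(3.26/2 mm)² = π(1.6300e-03 m)² = 8.347e-06 m²
R₂ = (1.67×10^-8)(23)/(8.347e-06) = 0.04602 Ω
R = R₁ + R₂ = 0.2303 Ω
V = IR = 6.26 × 0.2303 = 1.44 V

1.44 V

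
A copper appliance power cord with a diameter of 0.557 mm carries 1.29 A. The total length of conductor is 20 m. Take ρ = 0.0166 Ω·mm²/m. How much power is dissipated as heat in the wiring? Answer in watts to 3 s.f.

ρ = 0.0166 Ω·mm²/m = 1.66×10^-8 Ω·m
A = π(d/2)² = π(2.7850e-04 m)² = 2.437e-07 m²
R = ρL/A = (1.66×10^-8)(20)/(2.437e-07) = 1.363 Ω
P = I²R = (1.29)² × 1.363 = 2.27 W

2.27 W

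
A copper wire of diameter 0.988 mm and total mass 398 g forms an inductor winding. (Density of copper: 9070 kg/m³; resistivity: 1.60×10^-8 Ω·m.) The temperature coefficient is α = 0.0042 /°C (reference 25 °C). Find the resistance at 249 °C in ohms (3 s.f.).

2.32 Ω

A = π(d/2)² = π(4.9400e-04 m)² = 7.6666e-07 m²
L = m/(density·A) = 0.398/(9070×7.6666e-07) = 57.24 m
R = ρL/A = (1.60×10^-8)(57.24)/(7.6666e-07) = 1.195 Ω
R(249 °C) = 1.195 × (1 + 0.0042×224) = 2.32 Ω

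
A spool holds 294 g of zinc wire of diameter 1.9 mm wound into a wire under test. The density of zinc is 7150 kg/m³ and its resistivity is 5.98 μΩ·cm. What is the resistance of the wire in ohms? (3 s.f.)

ρ = 5.98 μΩ·cm = 5.98×10^-8 Ω·m
A = π(d/2)² = π(9.5000e-04 m)² = 2.8353e-06 m²
L = m/(density·A) = 0.294/(7150×2.8353e-06) = 14.5 m
R = ρL/A = (5.98×10^-8)(14.5)/(2.8353e-06) = 0.306 Ω

0.306 Ω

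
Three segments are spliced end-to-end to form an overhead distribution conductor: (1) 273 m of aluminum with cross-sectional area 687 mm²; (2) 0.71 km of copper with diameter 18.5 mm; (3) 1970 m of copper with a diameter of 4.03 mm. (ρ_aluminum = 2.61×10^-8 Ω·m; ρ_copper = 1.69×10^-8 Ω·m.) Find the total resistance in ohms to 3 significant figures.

2.67 Ω

Seg 1: A = 687 mm² = 6.870e-04 m²
R_1 = (2.61×10^-8)(273)/(6.870e-04) = 0.01037 Ω
Seg 2: A = π(d/2)² = π(9.2500e-03 m)² = 2.688e-04 m²
R_2 = (1.69×10^-8)(710)/(2.688e-04) = 0.04464 Ω
Seg 3: A = π(d/2)² = π(2.0150e-03 m)² = 1.276e-05 m²
R_3 = (1.69×10^-8)(1970)/(1.276e-05) = 2.61 Ω
R_total = R_1 + R_2 + R_3 = 2.67 Ω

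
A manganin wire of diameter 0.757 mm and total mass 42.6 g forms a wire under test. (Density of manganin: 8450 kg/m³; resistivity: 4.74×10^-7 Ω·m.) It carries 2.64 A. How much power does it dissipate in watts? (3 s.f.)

A = π(d/2)² = π(3.7850e-04 m)² = 4.5007e-07 m²
L = m/(density·A) = 0.0426/(8450×4.5007e-07) = 11.2 m
R = ρL/A = (4.74×10^-7)(11.2)/(4.5007e-07) = 11.8 Ω
P = I²R = (2.64)² × 11.8 = 82.2 W

82.2 W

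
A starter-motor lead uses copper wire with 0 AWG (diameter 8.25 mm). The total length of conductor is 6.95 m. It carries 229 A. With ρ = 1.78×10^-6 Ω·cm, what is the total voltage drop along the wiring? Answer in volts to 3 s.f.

ρ = 1.78×10^-6 Ω·cm = 1.78×10^-8 Ω·m
A = π(8.25/2 mm)² = π(4.1250e-03 m)² = 5.346e-05 m²
R = ρL/A = (1.78×10^-8)(6.95)/(5.346e-05) = 0.002314 Ω
V = IR = 229 × 0.002314 = 0.530 V

0.530 V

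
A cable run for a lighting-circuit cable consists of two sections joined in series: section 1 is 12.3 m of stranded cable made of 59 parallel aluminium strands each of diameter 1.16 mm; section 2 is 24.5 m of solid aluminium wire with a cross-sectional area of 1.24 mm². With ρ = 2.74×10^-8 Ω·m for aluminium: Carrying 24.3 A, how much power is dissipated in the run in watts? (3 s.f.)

Section 1: A_strand = π(5.8000e-04)² = 1.057e-06 m²; R₁ = ρL/(N·A_s) = (2.74×10^-8)(12.3)/(59×1.057e-06) = 0.005405 Ω
Section 2: A = 1.24 mm² = 1.240e-06 m²
R₂ = (2.74×10^-8)(24.5)/(1.240e-06) = 0.5414 Ω
R = R₁ + R₂ = 0.5468 Ω
P = I²R = (24.3)² × 0.5468 = 323 W

323 W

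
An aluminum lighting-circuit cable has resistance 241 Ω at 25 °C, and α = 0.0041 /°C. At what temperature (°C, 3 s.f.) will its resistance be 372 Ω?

R = R₀(1 + α(T − T₀)) ⇒ T = T₀ + (R/R₀ − 1)/α
T = 25 + (372/241 − 1)/0.0041 = 25 + (0.5436)/0.0041 = 158 °C

158 °C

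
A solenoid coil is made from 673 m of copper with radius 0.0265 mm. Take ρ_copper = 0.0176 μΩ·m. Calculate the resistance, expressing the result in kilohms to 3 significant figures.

5.37 kΩ

ρ = 0.0176 μΩ·m = 1.76×10^-8 Ω·m
A = πr² = π(2.6500e-05 m)² = 2.206e-09 m²
R = ρL/A = (1.76×10^-8)(673 m)/(2.206e-09 m²) = 5.37 kΩ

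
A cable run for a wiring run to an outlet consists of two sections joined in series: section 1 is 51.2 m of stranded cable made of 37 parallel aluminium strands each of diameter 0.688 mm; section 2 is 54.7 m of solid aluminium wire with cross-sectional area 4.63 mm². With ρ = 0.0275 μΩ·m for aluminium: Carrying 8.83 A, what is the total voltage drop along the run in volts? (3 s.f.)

3.77 V

ρ = 0.0275 μΩ·m = 2.75×10^-8 Ω·m
Section 1: A_strand = π(3.4400e-04)² = 3.718e-07 m²; R₁ = ρL/(N·A_s) = (2.75×10^-8)(51.2)/(37×3.718e-07) = 0.1024 Ω
Section 2: A = 4.63 mm² = 4.630e-06 m²
R₂ = (2.75×10^-8)(54.7)/(4.630e-06) = 0.3249 Ω
R = R₁ + R₂ = 0.4273 Ω
V = IR = 8.83 × 0.4273 = 3.77 V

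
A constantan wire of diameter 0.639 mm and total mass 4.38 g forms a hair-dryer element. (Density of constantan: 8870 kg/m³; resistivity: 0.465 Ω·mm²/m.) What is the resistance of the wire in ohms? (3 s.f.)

ρ = 0.465 Ω·mm²/m = 4.65×10^-7 Ω·m
A = π(d/2)² = π(3.1950e-04 m)² = 3.2069e-07 m²
L = m/(density·A) = 0.00438/(8870×3.2069e-07) = 1.54 m
R = ρL/A = (4.65×10^-7)(1.54)/(3.2069e-07) = 2.23 Ω

2.23 Ω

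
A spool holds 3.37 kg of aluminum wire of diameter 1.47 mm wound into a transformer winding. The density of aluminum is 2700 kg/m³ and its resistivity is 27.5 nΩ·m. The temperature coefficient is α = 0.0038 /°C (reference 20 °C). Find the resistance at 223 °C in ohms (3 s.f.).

ρ = 27.5 nΩ·m = 2.75×10^-8 Ω·m
A = π(d/2)² = π(7.3500e-04 m)² = 1.6972e-06 m²
L = m/(density·A) = 3.37/(2700×1.6972e-06) = 735.4 m
R = ρL/A = (2.75×10^-8)(735.4)/(1.6972e-06) = 11.92 Ω
R(223 °C) = 11.92 × (1 + 0.0038×203) = 21.1 Ω

21.1 Ω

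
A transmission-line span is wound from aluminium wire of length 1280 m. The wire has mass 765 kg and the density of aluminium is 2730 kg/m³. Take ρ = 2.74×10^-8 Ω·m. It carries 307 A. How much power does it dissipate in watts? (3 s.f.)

15100 W

A = m/(density·L) = 765/(2730×1280) = 2.1892e-04 m²
R = ρL/A = (2.74×10^-8)(1280)/(2.1892e-04) = 0.1602 Ω
P = I²R = (307)² × 0.1602 = 15100 W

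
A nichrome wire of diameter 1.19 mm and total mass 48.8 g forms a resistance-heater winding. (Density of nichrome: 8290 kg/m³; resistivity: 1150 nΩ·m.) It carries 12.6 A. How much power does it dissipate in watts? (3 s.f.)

ρ = 1150 nΩ·m = 1.15×10^-6 Ω·m
A = π(d/2)² = π(5.9500e-04 m)² = 1.1122e-06 m²
L = m/(density·A) = 0.0488/(8290×1.1122e-06) = 5.293 m
R = ρL/A = (1.15×10^-6)(5.293)/(1.1122e-06) = 5.473 Ω
P = I²R = (12.6)² × 5.473 = 869 W

869 W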